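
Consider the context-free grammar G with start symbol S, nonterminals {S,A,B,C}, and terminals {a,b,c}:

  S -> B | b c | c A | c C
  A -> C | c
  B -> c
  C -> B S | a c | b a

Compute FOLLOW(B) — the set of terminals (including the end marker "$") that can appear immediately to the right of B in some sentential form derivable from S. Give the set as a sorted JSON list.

FIRST sets, iterate to fixpoint:
round 1:
  A via A→c: +{c}
  B via B→c: +{c}
  C via C→B S: +{c}
  C via C→a c: +{a}
  C via C→b a: +{b}
  S via S→B: +{c}
  S via S→b c: +{b}
  FIRST(S)={b,c}  FIRST(A)={c}  FIRST(B)={c}  FIRST(C)={a,b,c}
round 2:
  A via A→C: +{a,b}
  FIRST(S)={b,c}  FIRST(A)={a,b,c}  FIRST(B)={c}  FIRST(C)={a,b,c}
round 3: done
  FIRST(S)={b,c}  FIRST(A)={a,b,c}  FIRST(B)={c}  FIRST(C)={a,b,c}

FOLLOW sets:
seed FOLLOW(S) with $
iter 1:
  C→B S: FOLLOW(B) ⊇ FIRST(S) = {b,c}; new: +{b,c}
  S→B: FOLLOW(B) ⊇ FOLLOW(S) ⊇ {$}; new: +{$}
  S→c A: FOLLOW(A) ⊇ FOLLOW(S) ⊇ {$}; new: +{$}
  S→c C: FOLLOW(C) ⊇ FOLLOW(S) ⊇ {$}; new: +{$}
  FOLLOW(S)={$}  FOLLOW(A)={$}  FOLLOW(B)={$,b,c}  FOLLOW(C)={$}
iter 2: (stable)
  FOLLOW(S)={$}  FOLLOW(A)={$}  FOLLOW(B)={$,b,c}  FOLLOW(C)={$}

FOLLOW(B) = ["$", "b", "c"]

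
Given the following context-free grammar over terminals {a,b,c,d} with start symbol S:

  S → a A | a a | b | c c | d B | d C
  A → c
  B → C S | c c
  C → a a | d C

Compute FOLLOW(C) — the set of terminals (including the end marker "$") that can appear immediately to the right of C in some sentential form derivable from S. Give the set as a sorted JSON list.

FIRST sets, iterate to fixpoint:
iter 1:
  A via A→c: +{c}
  B via B→c c: +{c}
  C via C→a a: +{a}
  C via C→d C: +{d}
  S via S→a A: +{a}
  S via S→b: +{b}
  S via S→c c: +{c}
  S via S→d B: +{d}
  FIRST[S]={a,b,c,d}  FIRST[A]={c}  FIRST[B]={c}  FIRST[C]={a,d}
iter 2:
  B via B→C S: +{a,d}
  FIRST[S]={a,b,c,d}  FIRST[A]={c}  FIRST[B]={a,c,d}  FIRST[C]={a,d}
iter 3: (no change)
  FIRST[S]={a,b,c,d}  FIRST[A]={c}  FIRST[B]={a,c,d}  FIRST[C]={a,d}

FOLLOW iteration:
FOLLOW(S) := {$}
iter 1:
  B→C S: FOLLOW(C) ⊇ FIRST(S) = {a,b,c,d}; new: +{a,b,c,d}
  S→a A: FOLLOW(A) ⊇ FOLLOW(S) ⊇ {$}; new: +{$}
  S→d B: FOLLOW(B) ⊇ FOLLOW(S) ⊇ {$}; new: +{$}
  S→d C: FOLLOW(C) ⊇ FOLLOW(S) ⊇ {$}; new: +{$}
  FOLLOW[S]={$}  FOLLOW[A]={$}  FOLLOW[B]={$}  FOLLOW[C]={$,a,b,c,d}
iter 2: (stable)
  FOLLOW[S]={$}  FOLLOW[A]={$}  FOLLOW[B]={$}  FOLLOW[C]={$,a,b,c,d}

FOLLOW(C) = ["$", "a", "b", "c", "d"]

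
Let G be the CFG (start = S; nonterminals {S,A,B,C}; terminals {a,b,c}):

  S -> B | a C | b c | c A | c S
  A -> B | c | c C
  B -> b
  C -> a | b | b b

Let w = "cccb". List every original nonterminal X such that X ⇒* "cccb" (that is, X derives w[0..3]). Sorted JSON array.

CNF form of G:
  S -> T0 A | T0 S | T1 T0 | T2 C | b
  A -> T0 C | b | c
  B -> b
  C -> T1 T1 | a | b
  T0 -> c
  T1 -> b
  T2 -> a

CYK table (by increasing span), restricted to cells inside w[0..3]:
  T[0,0] 'c' = {A,T0}  orig:{A}
  T[1,1] 'c' = {A,T0}  orig:{A}
  T[2,2] 'c' = {A,T0}  orig:{A}
  T[3,3] 'b' = {A,B,C,S,T1}  orig:{A,B,C,S}
  T[0,1] 'cc' = {S}
  T[1,2] 'cc' = {S}
  T[2,3] 'cb' = {A,S}
  T[0,2] 'ccc' = {S}
  T[1,3] 'ccb' = {S}
  T[0,3] 'cccb' = {S}

Original NTs in T[0,3] deriving "cccb": ["S"]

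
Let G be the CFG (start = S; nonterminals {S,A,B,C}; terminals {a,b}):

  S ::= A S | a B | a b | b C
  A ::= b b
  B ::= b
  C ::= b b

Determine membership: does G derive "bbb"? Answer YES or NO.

CNF form of G:
  S -> A S | T0 C | T1 B | T1 T0
  A -> T0 T0
  B -> b
  C -> T0 T0
  T0 -> b
  T1 -> a

CYK table (by increasing span):
  [0..0]={B,T0}  "b"  orig:{B}
  [1..1]={B,T0}  "b"  orig:{B}
  [2..2]={B,T0}  "b"  orig:{B}
  [0..1]={A,C}  "bb"
  [1..2]={A,C}  "bb"
  [0..2]={S}  "bbb"

S ∈ T[0,2] ⇒ YES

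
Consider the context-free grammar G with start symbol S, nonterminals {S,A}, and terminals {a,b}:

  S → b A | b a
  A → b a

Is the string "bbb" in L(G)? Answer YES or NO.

Convert to CNF:
  S -> T0 A | T0 T1
  A -> T0 T1
  T0 -> b
  T1 -> a

CYK fill:
  cell(0,0) b: {T0}  orig:{}
  cell(1,1) b: {T0}  orig:{}
  cell(2,2) b: {T0}  orig:{}
  cell(0,1) bb: ∅
  cell(1,2) bb: ∅
  cell(0,2) bbb: ∅

S ∉ T[0,2] ⇒ NO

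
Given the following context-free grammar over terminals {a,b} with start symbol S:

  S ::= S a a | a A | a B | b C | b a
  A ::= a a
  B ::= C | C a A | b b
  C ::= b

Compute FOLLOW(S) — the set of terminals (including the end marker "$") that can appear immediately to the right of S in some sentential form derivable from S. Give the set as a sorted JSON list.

FIRST iteration:
pass 1:
  A via A→a a: +{a}
  B via B→b b: +{b}
  C via C→b: +{b}
  S via S→a A: +{a}
  S via S→b C: +{b}
  FIRST[S]={a,b}  FIRST[A]={a}  FIRST[B]={b}  FIRST[C]={b}
pass 2: (no change)
  FIRST[S]={a,b}  FIRST[A]={a}  FIRST[B]={b}  FIRST[C]={b}

FOLLOW sets:
FOLLOW(S) := {$}
round 1:
  B→C a A: FOLLOW(C) ⊇ FIRST(a) = {a}; new: +{a}
  S→S a a: FOLLOW(S) ⊇ FIRST(a) = {a}; new: +{a}
  S→a A: FOLLOW(A) ⊇ FOLLOW(S) ⊇ {$,a}; new: +{$,a}
  S→a B: FOLLOW(B) ⊇ FOLLOW(S) ⊇ {$,a}; new: +{$,a}
  S→b C: FOLLOW(C) ⊇ FOLLOW(S) ⊇ {$,a}; new: +{$}
  FOLLOW[S]={$,a}  FOLLOW[A]={$,a}  FOLLOW[B]={$,a}  FOLLOW[C]={$,a}
round 2: — fixpoint
  FOLLOW[S]={$,a}  FOLLOW[A]={$,a}  FOLLOW[B]={$,a}  FOLLOW[C]={$,a}

FOLLOW(S) = ["$", "a"]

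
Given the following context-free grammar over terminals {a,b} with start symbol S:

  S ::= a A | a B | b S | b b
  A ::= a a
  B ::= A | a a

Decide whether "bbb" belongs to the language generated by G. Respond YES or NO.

CNF form of G:
  S -> T0 A | T0 B | T1 S | T1 T1
  A -> T0 T0
  B -> T0 T0
  T0 -> a
  T1 -> b

CYK table (by increasing span):
  [0..0]={T1}  "b"  orig:{}
  [1..1]={T1}  "b"  orig:{}
  [2..2]={T1}  "b"  orig:{}
  [0..1]={S}  "bb"
  [1..2]={S}  "bb"
  [0..2]={S}  "bbb"

S ∈ T[0,2] ⇒ YES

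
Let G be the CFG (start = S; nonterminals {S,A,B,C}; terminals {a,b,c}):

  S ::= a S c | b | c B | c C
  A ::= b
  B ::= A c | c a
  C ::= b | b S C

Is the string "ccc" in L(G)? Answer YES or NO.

Convert to CNF:
  S -> T0 B | T0 C | T1 X4 | b
  A -> b
  B -> A T0 | T0 T1
  C -> T2 X3 | b
  T0 -> c
  T1 -> a
  T2 -> b
  X3 -> S C
  X4 -> S T0

Fill CYK table bottom-up:
  T[0,0] 'c' = {T0}  orig:{}
  T[1,1] 'c' = {T0}  orig:{}
  T[2,2] 'c' = {T0}  orig:{}
  T[0,1] 'cc' = ∅
  T[1,2] 'cc' = ∅
  T[0,2] 'ccc' = ∅

S ∉ T[0,2] ⇒ NO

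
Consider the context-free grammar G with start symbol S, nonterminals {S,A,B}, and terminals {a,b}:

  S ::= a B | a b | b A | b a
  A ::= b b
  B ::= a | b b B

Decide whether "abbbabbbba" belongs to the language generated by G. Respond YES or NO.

CNF form of G:
  S -> T0 A | T0 T1 | T1 B | T1 T0
  A -> T0 T0
  B -> T0 X2 | a
  T0 -> b
  T1 -> a
  X2 -> T0 B

CYK table (by increasing span):
  [0..0]={B,T1}  "a"  orig:{B}
  [1..1]={T0}  "b"  orig:{}
  [2..2]={T0}  "b"  orig:{}
  [3..3]={T0}  "b"  orig:{}
  [4..4]={B,T1}  "a"  orig:{B}
  [5..5]={T0}  "b"  orig:{}
  [6..6]={T0}  "b"  orig:{}
  [7..7]={T0}  "b"  orig:{}
  [8..8]={T0}  "b"  orig:{}
  [9..9]={B,T1}  "a"  orig:{B}
  [0..1]={S}  "ab"
  [1..2]={A}  "bb"
  [2..3]={A}  "bb"
  [3..4]={S,X2}  "ba"  orig:{S}
  [4..5]={S}  "ab"
  [5..6]={A}  "bb"
  [6..7]={A}  "bb"
  [7..8]={A}  "bb"
  [8..9]={S,X2}  "ba"  orig:{S}
  [0..2]=∅  "abb"
  [1..3]={S}  "bbb"
  [2..4]={B}  "bba"
  [3..5]=∅  "bab"
  [4..6]=∅  "abb"
  [5..7]={S}  "bbb"
  [6..8]={S}  "bbb"
  [7..9]={B}  "bba"
  [0..3]=∅  "abbb"
  [1..4]={X2}  "bbba"  orig:{}
  [2..5]=∅  "bbab"
  [3..6]=∅  "babb"
  [4..7]=∅  "abbb"
  [5..8]=∅  "bbbb"
  [6..9]={X2}  "bbba"  orig:{}
  [0..4]=∅  "abbba"
  [1..5]=∅  "bbbab"
  [2..6]=∅  "bbabb"
  [3..7]=∅  "babbb"
  [4..8]=∅  "abbbb"
  [5..9]={B}  "bbbba"
  [0..5]=∅  "abbbab"
  [1..6]=∅  "bbbabb"
  [2..7]=∅  "bbabbb"
  [3..8]=∅  "babbbb"
  [4..9]={S}  "abbbba"
  [0..6]=∅  "abbbabb"
  [1..7]=∅  "bbbabbb"
  [2..8]=∅  "bbabbbb"
  [3..9]=∅  "babbbba"
  [0..7]=∅  "abbbabbb"
  [1..8]=∅  "bbbabbbb"
  [2..9]=∅  "bbabbbba"
  [0..8]=∅  "abbbabbbb"
  [1..9]=∅  "bbbabbbba"
  [0..9]=∅  "abbbabbbba"

S ∉ T[0,9] ⇒ NO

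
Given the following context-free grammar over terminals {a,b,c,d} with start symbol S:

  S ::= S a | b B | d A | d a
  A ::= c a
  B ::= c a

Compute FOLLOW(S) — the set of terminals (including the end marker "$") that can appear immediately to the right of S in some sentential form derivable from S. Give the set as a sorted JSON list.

FIRST iteration:
pass 1:
  A via A→c a: +{c}
  B via B→c a: +{c}
  S via S→b B: +{b}
  S via S→d A: +{d}
  FIRST(S)={b,d}  FIRST(A)={c}  FIRST(B)={c}
pass 2: done
  FIRST(S)={b,d}  FIRST(A)={c}  FIRST(B)={c}

FOLLOW sets:
FOLLOW(S) := {$}
[1]
  S→S a: FOLLOW(S) ⊇ FIRST(a) = {a}; new: +{a}
  S→b B: FOLLOW(B) ⊇ FOLLOW(S) ⊇ {$,a}; new: +{$,a}
  S→d A: FOLLOW(A) ⊇ FOLLOW(S) ⊇ {$,a}; new: +{$,a}
  S: {$,a}  A: {$,a}  B: {$,a}
[2] (no change)
  S: {$,a}  A: {$,a}  B: {$,a}

FOLLOW(S) = ["$", "a"]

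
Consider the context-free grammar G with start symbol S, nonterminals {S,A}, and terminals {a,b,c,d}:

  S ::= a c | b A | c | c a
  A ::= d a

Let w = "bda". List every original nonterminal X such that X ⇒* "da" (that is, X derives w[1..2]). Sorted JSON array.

CNF form of G:
  S -> T1 T2 | T2 T1 | T3 A | c
  A -> T0 T1
  T0 -> d
  T1 -> a
  T2 -> c
  T3 -> b

Fill CYK table bottom-up, restricted to cells inside w[1..2]:
  [1..1]={T0}  "d"  orig:{}
  [2..2]={T1}  "a"  orig:{}
  [1..2]={A}  "da"

Original NTs in T[1,2] deriving "da": ["A"]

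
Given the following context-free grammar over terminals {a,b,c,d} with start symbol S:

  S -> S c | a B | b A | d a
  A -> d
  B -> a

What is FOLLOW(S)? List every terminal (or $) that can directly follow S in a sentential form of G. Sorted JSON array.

FIRST iteration:
round 1:
  A via A→d: +{d}
  B via B→a: +{a}
  S via S→a B: +{a}
  S via S→b A: +{b}
  S via S→d a: +{d}
  FIRST(S)={a,b,d}  FIRST(A)={d}  FIRST(B)={a}
round 2: — fixpoint
  FIRST(S)={a,b,d}  FIRST(A)={d}  FIRST(B)={a}

FOLLOW sets:
initialize: $ ∈ FOLLOW(S)
round 1:
  S→S c: FOLLOW(S) ⊇ FIRST(c) = {c}; new: +{c}
  S→a B: FOLLOW(B) ⊇ FOLLOW(S) ⊇ {$,c}; new: +{$,c}
  S→b A: FOLLOW(A) ⊇ FOLLOW(S) ⊇ {$,c}; new: +{$,c}
  S: {$,c}  A: {$,c}  B: {$,c}
round 2: done
  S: {$,c}  A: {$,c}  B: {$,c}

FOLLOW(S) = ["$", "c"]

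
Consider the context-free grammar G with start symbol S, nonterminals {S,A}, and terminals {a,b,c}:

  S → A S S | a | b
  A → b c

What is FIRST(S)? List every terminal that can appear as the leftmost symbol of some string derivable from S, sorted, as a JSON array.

FIRST sets, iterate to fixpoint:
[1]
  A via A→b c: +{b}
  S via S→A S S: +{b}
  S via S→a: +{a}
  S: {a,b}  A: {b}
[2] (no change)
  S: {a,b}  A: {b}

FIRST(S) = ["a", "b"]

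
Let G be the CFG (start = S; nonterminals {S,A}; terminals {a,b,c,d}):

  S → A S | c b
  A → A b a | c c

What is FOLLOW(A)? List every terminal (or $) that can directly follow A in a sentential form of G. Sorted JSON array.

FIRST iteration:
iter 1:
  A via A→c c: +{c}
  S via S→A S: +{c}
  FIRST[S]={c}  FIRST[A]={c}
iter 2: (stable)
  FIRST[S]={c}  FIRST[A]={c}

Compute FOLLOW by fixpoint:
seed FOLLOW(S) with $
[1]
  A→A b a: FOLLOW(A) ⊇ FIRST(b) = {b}; new: +{b}
  S→A S: FOLLOW(A) ⊇ FIRST(S) = {c}; new: +{c}
  FOLLOW[S]={$}  FOLLOW[A]={b,c}
[2] (stable)
  FOLLOW[S]={$}  FOLLOW[A]={b,c}

FOLLOW(A) = ["b", "c"]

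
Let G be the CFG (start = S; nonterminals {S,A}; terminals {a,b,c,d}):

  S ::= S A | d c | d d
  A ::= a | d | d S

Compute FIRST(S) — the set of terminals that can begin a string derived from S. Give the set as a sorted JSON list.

FIRST sets, iterate to fixpoint:
[1]
  A via A→a: +{a}
  A via A→d: +{d}
  S via S→d c: +{d}
  FIRST(S)={d}  FIRST(A)={a,d}
[2] done
  FIRST(S)={d}  FIRST(A)={a,d}

FIRST(S) = ["d"]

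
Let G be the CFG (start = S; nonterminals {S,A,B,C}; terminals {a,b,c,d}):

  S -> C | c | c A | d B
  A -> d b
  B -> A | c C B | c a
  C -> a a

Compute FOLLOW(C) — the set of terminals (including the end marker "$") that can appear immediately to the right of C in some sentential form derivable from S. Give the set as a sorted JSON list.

Compute FIRST by fixpoint:
round 1:
  A via A→d b: +{d}
  B via B→A: +{d}
  B via B→c C B: +{c}
  C via C→a a: +{a}
  S via S→C: +{a}
  S via S→c: +{c}
  S via S→d B: +{d}
  FIRST(S)={a,c,d}  FIRST(A)={d}  FIRST(B)={c,d}  FIRST(C)={a}
round 2: (no change)
  FIRST(S)={a,c,d}  FIRST(A)={d}  FIRST(B)={c,d}  FIRST(C)={a}

Compute FOLLOW by fixpoint:
initialize: $ ∈ FOLLOW(S)
round 1:
  B→c C B: FOLLOW(C) ⊇ FIRST(B) = {c,d}; new: +{c,d}
  S→C: FOLLOW(C) ⊇ FOLLOW(S) ⊇ {$}; new: +{$}
  S→c A: FOLLOW(A) ⊇ FOLLOW(S) ⊇ {$}; new: +{$}
  S→d B: FOLLOW(B) ⊇ FOLLOW(S) ⊇ {$}; new: +{$}
  FOLLOW(S)={$}  FOLLOW(A)={$}  FOLLOW(B)={$}  FOLLOW(C)={$,c,d}
round 2: done
  FOLLOW(S)={$}  FOLLOW(A)={$}  FOLLOW(B)={$}  FOLLOW(C)={$,c,d}

FOLLOW(C) = ["$", "c", "d"]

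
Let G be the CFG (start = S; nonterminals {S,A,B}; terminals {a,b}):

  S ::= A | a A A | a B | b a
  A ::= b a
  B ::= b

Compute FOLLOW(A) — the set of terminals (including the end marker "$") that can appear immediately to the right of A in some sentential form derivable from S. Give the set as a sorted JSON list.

Compute FIRST by fixpoint:
round 1:
  A via A→b a: +{b}
  B via B→b: +{b}
  S via S→A: +{b}
  S via S→a A A: +{a}
  FIRST(S)={a,b}  FIRST(A)={b}  FIRST(B)={b}
round 2: done
  FIRST(S)={a,b}  FIRST(A)={b}  FIRST(B)={b}

Compute FOLLOW by fixpoint:
FOLLOW(S) := {$}
[1]
  S→A: FOLLOW(A) ⊇ FOLLOW(S) ⊇ {$}; new: +{$}
  S→a A A: FOLLOW(A) ⊇ FIRST(A) = {b}; new: +{b}
  S→a B: FOLLOW(B) ⊇ FOLLOW(S) ⊇ {$}; new: +{$}
  S: {$}  A: {$,b}  B: {$}
[2] — fixpoint
  S: {$}  A: {$,b}  B: {$}

FOLLOW(A) = ["$", "b"]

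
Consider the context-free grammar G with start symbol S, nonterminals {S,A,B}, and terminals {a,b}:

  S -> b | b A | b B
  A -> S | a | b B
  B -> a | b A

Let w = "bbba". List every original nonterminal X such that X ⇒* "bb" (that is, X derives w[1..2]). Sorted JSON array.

Convert to CNF:
  S -> T0 A | T0 B | b
  A -> T0 A | T0 B | a | b
  B -> T0 A | a
  T0 -> b

Fill CYK table bottom-up (cells [i..j] with 1 ≤ i ≤ j ≤ 2 only):
  [1..1]={A,S,T0}  "b"  orig:{A,S}
  [2..2]={A,S,T0}  "b"  orig:{A,S}
  [1..2]={A,B,S}  "bb"

Original NTs in T[1,2] deriving "bb": ["A", "B", "S"]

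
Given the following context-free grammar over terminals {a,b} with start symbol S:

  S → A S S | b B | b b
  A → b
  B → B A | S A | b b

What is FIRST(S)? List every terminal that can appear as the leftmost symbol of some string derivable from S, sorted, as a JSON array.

Compute FIRST by fixpoint:
pass 1:
  A via A→b: +{b}
  B via B→b b: +{b}
  S via S→A S S: +{b}
  FIRST(S)={b}  FIRST(A)={b}  FIRST(B)={b}
pass 2: (no change)
  FIRST(S)={b}  FIRST(A)={b}  FIRST(B)={b}

FIRST(S) = ["b"]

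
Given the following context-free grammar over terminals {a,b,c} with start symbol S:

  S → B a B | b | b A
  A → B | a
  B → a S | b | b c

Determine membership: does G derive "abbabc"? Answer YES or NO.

CNF form of G:
  S -> B X3 | T1 A | b
  A -> T0 S | T1 T2 | a | b
  B -> T0 S | T1 T2 | b
  T0 -> a
  T1 -> b
  T2 -> c
  X3 -> T0 B

CYK fill:
  [0..0]={A,T0}  "a"  orig:{A}
  [1..1]={A,B,S,T1}  "b"  orig:{A,B,S}
  [2..2]={A,B,S,T1}  "b"  orig:{A,B,S}
  [3..3]={A,T0}  "a"  orig:{A}
  [4..4]={A,B,S,T1}  "b"  orig:{A,B,S}
  [5..5]={T2}  "c"  orig:{}
  [0..1]={A,B,X3}  "ab"  orig:{A,B}
  [1..2]={S}  "bb"
  [2..3]={S}  "ba"
  [3..4]={A,B,X3}  "ab"  orig:{A,B}
  [4..5]={A,B}  "bc"
  [0..2]={A,B}  "abb"
  [1..3]=∅  "bba"
  [2..4]={S}  "bab"
  [3..5]={X3}  "abc"  orig:{}
  [0..3]=∅  "abba"
  [1..4]=∅  "bbab"
  [2..5]={S}  "babc"
  [0..4]={S}  "abbab"
  [1..5]=∅  "bbabc"
  [0..5]={S}  "abbabc"

S ∈ T[0,5] ⇒ YES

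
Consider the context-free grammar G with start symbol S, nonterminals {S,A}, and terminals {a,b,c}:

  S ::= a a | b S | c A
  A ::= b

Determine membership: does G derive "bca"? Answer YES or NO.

Convert to CNF:
  S -> T0 T0 | T1 S | T2 A
  A -> b
  T0 -> a
  T1 -> b
  T2 -> c

CYK fill:
  T[0,0] 'b' = {A,T1}  orig:{A}
  T[1,1] 'c' = {T2}  orig:{}
  T[2,2] 'a' = {T0}  orig:{}
  T[0,1] 'bc' = ∅
  T[1,2] 'ca' = ∅
  T[0,2] 'bca' = ∅

S ∉ T[0,2] ⇒ NO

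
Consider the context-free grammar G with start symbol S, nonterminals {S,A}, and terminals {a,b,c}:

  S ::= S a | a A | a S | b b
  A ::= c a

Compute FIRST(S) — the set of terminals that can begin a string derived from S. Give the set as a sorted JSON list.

FIRST iteration:
iter 1:
  A via A→c a: +{c}
  S via S→a A: +{a}
  S via S→b b: +{b}
  FIRST[S]={a,b}  FIRST[A]={c}
iter 2: done
  FIRST[S]={a,b}  FIRST[A]={c}

FIRST(S) = ["a", "b"]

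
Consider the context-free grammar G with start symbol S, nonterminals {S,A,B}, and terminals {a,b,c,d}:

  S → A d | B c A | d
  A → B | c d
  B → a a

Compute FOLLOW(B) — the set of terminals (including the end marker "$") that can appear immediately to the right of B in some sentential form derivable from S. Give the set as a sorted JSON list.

Compute FIRST by fixpoint:
[1]
  A via A→c d: +{c}
  B via B→a a: +{a}
  S via S→A d: +{c}
  S via S→B c A: +{a}
  S via S→d: +{d}
  FIRST[S]={a,c,d}  FIRST[A]={c}  FIRST[B]={a}
[2]
  A via A→B: +{a}
  FIRST[S]={a,c,d}  FIRST[A]={a,c}  FIRST[B]={a}
[3] done
  FIRST[S]={a,c,d}  FIRST[A]={a,c}  FIRST[B]={a}

Compute FOLLOW by fixpoint:
initialize: $ ∈ FOLLOW(S)
iter 1:
  S→A d: FOLLOW(A) ⊇ FIRST(d) = {d}; new: +{d}
  S→B c A: FOLLOW(B) ⊇ FIRST(c) = {c}; new: +{c}
  S→B c A: FOLLOW(A) ⊇ FOLLOW(S) ⊇ {$}; new: +{$}
  FOLLOW[S]={$}  FOLLOW[A]={$,d}  FOLLOW[B]={c}
iter 2:
  A→B: FOLLOW(B) ⊇ FOLLOW(A) ⊇ {$,d}; new: +{$,d}
  FOLLOW[S]={$}  FOLLOW[A]={$,d}  FOLLOW[B]={$,c,d}
iter 3: done
  FOLLOW[S]={$}  FOLLOW[A]={$,d}  FOLLOW[B]={$,c,d}

FOLLOW(B) = ["$", "c", "d"]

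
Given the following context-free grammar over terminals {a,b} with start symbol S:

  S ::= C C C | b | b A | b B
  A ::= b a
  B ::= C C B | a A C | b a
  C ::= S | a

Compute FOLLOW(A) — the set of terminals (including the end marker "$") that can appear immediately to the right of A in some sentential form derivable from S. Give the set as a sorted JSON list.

FIRST sets, iterate to fixpoint:
iter 1:
  A via A→b a: +{b}
  B via B→a A C: +{a}
  B via B→b a: +{b}
  C via C→a: +{a}
  S via S→C C C: +{a}
  S via S→b: +{b}
  FIRST[S]={a,b}  FIRST[A]={b}  FIRST[B]={a,b}  FIRST[C]={a}
iter 2:
  C via C→S: +{b}
  FIRST[S]={a,b}  FIRST[A]={b}  FIRST[B]={a,b}  FIRST[C]={a,b}
iter 3: (stable)
  FIRST[S]={a,b}  FIRST[A]={b}  FIRST[B]={a,b}  FIRST[C]={a,b}

FOLLOW iteration:
seed FOLLOW(S) with $
round 1:
  B→C C B: FOLLOW(C) ⊇ FIRST(C) = {a,b}; new: +{a,b}
  B→a A C: FOLLOW(A) ⊇ FIRST(C) = {a,b}; new: +{a,b}
  C→S: FOLLOW(S) ⊇ FOLLOW(C) ⊇ {a,b}; new: +{a,b}
  S→C C C: FOLLOW(C) ⊇ FOLLOW(S) ⊇ {$,a,b}; new: +{$}
  S→b A: FOLLOW(A) ⊇ FOLLOW(S) ⊇ {$,a,b}; new: +{$}
  S→b B: FOLLOW(B) ⊇ FOLLOW(S) ⊇ {$,a,b}; new: +{$,a,b}
  S: {$,a,b}  A: {$,a,b}  B: {$,a,b}  C: {$,a,b}
round 2: done
  S: {$,a,b}  A: {$,a,b}  B: {$,a,b}  C: {$,a,b}

FOLLOW(A) = ["$", "a", "b"]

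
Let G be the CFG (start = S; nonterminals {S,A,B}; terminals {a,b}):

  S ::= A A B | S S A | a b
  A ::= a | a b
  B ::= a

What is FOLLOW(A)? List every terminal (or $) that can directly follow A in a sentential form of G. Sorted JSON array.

FIRST iteration:
round 1:
  A via A→a: +{a}
  B via B→a: +{a}
  S via S→A A B: +{a}
  S: {a}  A: {a}  B: {a}
round 2: (stable)
  S: {a}  A: {a}  B: {a}

Compute FOLLOW by fixpoint:
seed FOLLOW(S) with $
[1]
  S→A A B: FOLLOW(A) ⊇ FIRST(A) = {a}; new: +{a}
  S→A A B: FOLLOW(B) ⊇ FOLLOW(S) ⊇ {$}; new: +{$}
  S→S S A: FOLLOW(S) ⊇ FIRST(S) = {a}; new: +{a}
  S→S S A: FOLLOW(A) ⊇ FOLLOW(S) ⊇ {$,a}; new: +{$}
  S: {$,a}  A: {$,a}  B: {$}
[2]
  S→A A B: FOLLOW(B) ⊇ FOLLOW(S) ⊇ {$,a}; new: +{a}
  S: {$,a}  A: {$,a}  B: {$,a}
[3] (no change)
  S: {$,a}  A: {$,a}  B: {$,a}

FOLLOW(A) = ["$", "a"]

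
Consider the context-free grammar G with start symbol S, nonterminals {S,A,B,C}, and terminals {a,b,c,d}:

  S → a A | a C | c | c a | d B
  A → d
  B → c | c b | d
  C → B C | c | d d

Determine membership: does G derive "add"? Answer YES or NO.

CNF form of G:
  S -> T0 T3 | T2 B | T3 A | T3 C | c
  A -> d
  B -> T0 T1 | c | d
  C -> B C | T2 T2 | c
  T0 -> c
  T1 -> b
  T2 -> d
  T3 -> a

Fill CYK table bottom-up:
  T[0,0] 'a' = {T3}  orig:{}
  T[1,1] 'd' = {A,B,T2}  orig:{A,B}
  T[2,2] 'd' = {A,B,T2}  orig:{A,B}
  T[0,1] 'ad' = {S}
  T[1,2] 'dd' = {C,S}
  T[0,2] 'add' = {S}

S ∈ T[0,2] ⇒ YES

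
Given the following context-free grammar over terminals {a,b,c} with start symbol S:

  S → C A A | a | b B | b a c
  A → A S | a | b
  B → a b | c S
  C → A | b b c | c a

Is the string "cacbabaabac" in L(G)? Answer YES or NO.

CNF form of G:
  S -> C X4 | T1 B | T1 X5 | a
  A -> A S | a | b
  B -> T0 T1 | T2 S
  C -> A S | T1 X3 | T2 T0 | a | b
  T0 -> a
  T1 -> b
  T2 -> c
  X3 -> T1 T2
  X4 -> A A
  X5 -> T0 T2

Fill CYK table bottom-up:
  T[0,0] 'c' = {T2}  orig:{}
  T[1,1] 'a' = {A,C,S,T0}  orig:{A,C,S}
  T[2,2] 'c' = {T2}  orig:{}
  T[3,3] 'b' = {A,C,T1}  orig:{A,C}
  T[4,4] 'a' = {A,C,S,T0}  orig:{A,C,S}
  T[5,5] 'b' = {A,C,T1}  orig:{A,C}
  T[6,6] 'a' = {A,C,S,T0}  orig:{A,C,S}
  T[7,7] 'a' = {A,C,S,T0}  orig:{A,C,S}
  T[8,8] 'b' = {A,C,T1}  orig:{A,C}
  T[9,9] 'a' = {A,C,S,T0}  orig:{A,C,S}
  T[10,10] 'c' = {T2}  orig:{}
  T[0,1] 'ca' = {B,C}
  T[1,2] 'ac' = {X5}  orig:{}
  T[2,3] 'cb' = ∅
  T[3,4] 'ba' = {A,C,X4}  orig:{A,C}
  T[4,5] 'ab' = {B,X4}  orig:{B}
  T[5,6] 'ba' = {A,C,X4}  orig:{A,C}
  T[6,7] 'aa' = {A,C,X4}  orig:{A,C}
  T[7,8] 'ab' = {B,X4}  orig:{B}
  T[8,9] 'ba' = {A,C,X4}  orig:{A,C}
  T[9,10] 'ac' = {X5}  orig:{}
  T[0,2] 'cac' = ∅
  T[1,3] 'acb' = ∅
  T[2,4] 'cba' = ∅
  T[3,5] 'bab' = {S,X4}  orig:{S}
  T[4,6] 'aba' = {S,X4}  orig:{S}
  T[5,7] 'baa' = {A,C,S,X4}  orig:{A,C,S}
  T[6,8] 'aab' = {S,X4}  orig:{S}
  T[7,9] 'aba' = {S,X4}  orig:{S}
  T[8,10] 'bac' = {S}
  T[0,3] 'cacb' = ∅
  T[1,4] 'acba' = ∅
  T[2,5] 'cbab' = {B}
  T[3,6] 'baba' = {A,C,S,X4}  orig:{A,C,S}
  T[4,7] 'abaa' = {A,C,S,X4}  orig:{A,C,S}
  T[5,8] 'baab' = {A,C,S,X4}  orig:{A,C,S}
  T[6,9] 'aaba' = {A,C,S,X4}  orig:{A,C,S}
  T[7,10] 'abac' = {A,C}
  T[0,4] 'cacba' = ∅
  T[1,5] 'acbab' = ∅
  T[2,6] 'cbaba' = {B}
  T[3,7] 'babaa' = {A,C,S,X4}  orig:{A,C,S}
  T[4,8] 'abaab' = {A,C,S,X4}  orig:{A,C,S}
  T[5,9] 'baaba' = {A,C,S,X4}  orig:{A,C,S}
  T[6,10] 'aabac' = {A,C,X4}  orig:{A,C}
  T[0,5] 'cacbab' = ∅
  T[1,6] 'acbaba' = ∅
  T[2,7] 'cbabaa' = {B}
  T[3,8] 'babaab' = {A,C,S,X4}  orig:{A,C,S}
  T[4,9] 'abaaba' = {A,C,S,X4}  orig:{A,C,S}
  T[5,10] 'baabac' = {A,C,S,X4}  orig:{A,C,S}
  T[0,6] 'cacbaba' = ∅
  T[1,7] 'acbabaa' = ∅
  T[2,8] 'cbabaab' = {B}
  T[3,9] 'babaaba' = {A,C,S,X4}  orig:{A,C,S}
  T[4,10] 'abaabac' = {A,C,S,X4}  orig:{A,C,S}
  T[0,7] 'cacbabaa' = ∅
  T[1,8] 'acbabaab' = ∅
  T[2,9] 'cbabaaba' = {B}
  T[3,10] 'babaabac' = {A,C,S,X4}  orig:{A,C,S}
  T[0,8] 'cacbabaab' = ∅
  T[1,9] 'acbabaaba' = ∅
  T[2,10] 'cbabaabac' = {B}
  T[0,9] 'cacbabaaba' = ∅
  T[1,10] 'acbabaabac' = ∅
  T[0,10] 'cacbabaabac' = ∅

S ∉ T[0,10] ⇒ NO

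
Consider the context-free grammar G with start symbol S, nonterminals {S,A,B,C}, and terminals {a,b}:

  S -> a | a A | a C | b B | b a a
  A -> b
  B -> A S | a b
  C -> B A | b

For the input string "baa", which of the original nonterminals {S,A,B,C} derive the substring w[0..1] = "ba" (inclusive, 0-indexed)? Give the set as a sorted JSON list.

CNF form of G:
  S -> T0 A | T0 C | T1 B | T1 X2 | a
  A -> b
  B -> A S | T0 T1
  C -> B A | b
  T0 -> a
  T1 -> b
  X2 -> T0 T0

CYK fill (cells [i..j] with 0 ≤ i ≤ j ≤ 1 only):
  [0..0]={A,C,T1}  "b"  orig:{A,C}
  [1..1]={S,T0}  "a"  orig:{S}
  [0..1]={B}  "ba"

Original NTs in T[0,1] deriving "ba": ["B"]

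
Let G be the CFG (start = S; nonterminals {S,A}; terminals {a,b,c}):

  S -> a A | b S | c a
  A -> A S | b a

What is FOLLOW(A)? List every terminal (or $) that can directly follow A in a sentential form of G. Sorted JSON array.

Compute FIRST by fixpoint:
round 1:
  A via A→b a: +{b}
  S via S→a A: +{a}
  S via S→b S: +{b}
  S via S→c a: +{c}
  FIRST[S]={a,b,c}  FIRST[A]={b}
round 2: (no change)
  FIRST[S]={a,b,c}  FIRST[A]={b}

FOLLOW sets:
FOLLOW(S) := {$}
iter 1:
  A→A S: FOLLOW(A) ⊇ FIRST(S) = {a,b,c}; new: +{a,b,c}
  A→A S: FOLLOW(S) ⊇ FOLLOW(A) ⊇ {a,b,c}; new: +{a,b,c}
  S→a A: FOLLOW(A) ⊇ FOLLOW(S) ⊇ {$,a,b,c}; new: +{$}
  FOLLOW[S]={$,a,b,c}  FOLLOW[A]={$,a,b,c}
iter 2: (no change)
  FOLLOW[S]={$,a,b,c}  FOLLOW[A]={$,a,b,c}

FOLLOW(A) = ["$", "a", "b", "c"]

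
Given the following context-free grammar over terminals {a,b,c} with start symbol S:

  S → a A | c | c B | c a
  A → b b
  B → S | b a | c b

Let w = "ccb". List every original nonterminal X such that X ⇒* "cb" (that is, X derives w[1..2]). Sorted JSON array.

CNF form of G:
  S -> T1 A | T2 B | T2 T1 | c
  A -> T0 T0
  B -> T0 T1 | T1 A | T2 B | T2 T0 | T2 T1 | c
  T0 -> b
  T1 -> a
  T2 -> c

CYK fill (cells [i..j] with 1 ≤ i ≤ j ≤ 2 only):
  cell(1,1) c: {B,S,T2}  orig:{B,S}
  cell(2,2) b: {T0}  orig:{}
  cell(1,2) cb: {B}

Original NTs in T[1,2] deriving "cb": ["B"]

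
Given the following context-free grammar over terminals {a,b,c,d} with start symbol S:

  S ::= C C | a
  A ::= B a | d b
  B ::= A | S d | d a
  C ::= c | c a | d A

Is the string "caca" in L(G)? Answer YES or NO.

Convert to CNF:
  S -> C C | a
  A -> B T0 | T1 T2
  B -> B T0 | S T1 | T1 T0 | T1 T2
  C -> T1 A | T3 T0 | c
  T0 -> a
  T1 -> d
  T2 -> b
  T3 -> c

CYK table (by increasing span):
  [0..0]={C,T3}  "c"  orig:{C}
  [1..1]={S,T0}  "a"  orig:{S}
  [2..2]={C,T3}  "c"  orig:{C}
  [3..3]={S,T0}  "a"  orig:{S}
  [0..1]={C}  "ca"
  [1..2]=∅  "ac"
  [2..3]={C}  "ca"
  [0..2]={S}  "cac"
  [1..3]=∅  "aca"
  [0..3]={S}  "caca"

S ∈ T[0,3] ⇒ YES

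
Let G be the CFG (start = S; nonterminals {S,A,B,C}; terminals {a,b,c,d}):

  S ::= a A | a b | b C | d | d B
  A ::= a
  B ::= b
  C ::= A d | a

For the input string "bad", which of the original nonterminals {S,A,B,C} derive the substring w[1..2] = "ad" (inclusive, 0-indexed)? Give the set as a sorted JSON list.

CNF form of G:
  S -> T0 B | T1 A | T1 T2 | T2 C | d
  A -> a
  B -> b
  C -> A T0 | a
  T0 -> d
  T1 -> a
  T2 -> b

Fill CYK table bottom-up, restricted to cells inside w[1..2]:
  cell(1,1) a: {A,C,T1}  orig:{A,C}
  cell(2,2) d: {S,T0}  orig:{S}
  cell(1,2) ad: {C}

Original NTs in T[1,2] deriving "ad": ["C"]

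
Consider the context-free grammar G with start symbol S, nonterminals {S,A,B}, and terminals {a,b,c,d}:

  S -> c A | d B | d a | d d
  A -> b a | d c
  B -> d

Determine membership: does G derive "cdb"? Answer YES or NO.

Convert to CNF:
  S -> T2 B | T2 T1 | T2 T2 | T3 A
  A -> T0 T1 | T2 T3
  B -> d
  T0 -> b
  T1 -> a
  T2 -> d
  T3 -> c

CYK fill:
  T[0,0] 'c' = {T3}  orig:{}
  T[1,1] 'd' = {B,T2}  orig:{B}
  T[2,2] 'b' = {T0}  orig:{}
  T[0,1] 'cd' = ∅
  T[1,2] 'db' = ∅
  T[0,2] 'cdb' = ∅

S ∉ T[0,2] ⇒ NO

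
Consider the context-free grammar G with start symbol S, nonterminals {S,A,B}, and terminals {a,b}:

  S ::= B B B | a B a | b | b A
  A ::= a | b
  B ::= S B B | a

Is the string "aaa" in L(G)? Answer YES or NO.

Convert to CNF:
  S -> B X3 | T0 X4 | T1 A | b
  A -> a | b
  B -> S X2 | a
  T0 -> a
  T1 -> b
  X2 -> B B
  X3 -> B B
  X4 -> B T0

CYK table (by increasing span):
  cell(0,0) a: {A,B,T0}  orig:{A,B}
  cell(1,1) a: {A,B,T0}  orig:{A,B}
  cell(2,2) a: {A,B,T0}  orig:{A,B}
  cell(0,1) aa: {X2,X3,X4}  orig:{}
  cell(1,2) aa: {X2,X3,X4}  orig:{}
  cell(0,2) aaa: {S}

S ∈ T[0,2] ⇒ YES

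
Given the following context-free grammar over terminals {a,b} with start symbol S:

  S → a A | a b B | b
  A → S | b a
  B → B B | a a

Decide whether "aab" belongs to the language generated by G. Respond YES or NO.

Convert to CNF:
  S -> T0 A | T0 X3 | b
  A -> T0 A | T0 X2 | T1 T0 | b
  B -> B B | T0 T0
  T0 -> a
  T1 -> b
  X2 -> T1 B
  X3 -> T1 B

CYK fill:
  [0..0]={T0}  "a"  orig:{}
  [1..1]={T0}  "a"  orig:{}
  [2..2]={A,S,T1}  "b"  orig:{A,S}
  [0..1]={B}  "aa"
  [1..2]={A,S}  "ab"
  [0..2]={A,S}  "aab"

S ∈ T[0,2] ⇒ YES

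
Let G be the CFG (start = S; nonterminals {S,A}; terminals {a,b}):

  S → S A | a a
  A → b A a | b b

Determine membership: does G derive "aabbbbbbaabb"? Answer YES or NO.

Convert to CNF:
  S -> S A | T1 T1
  A -> T0 T0 | T0 X2
  T0 -> b
  T1 -> a
  X2 -> A T1

Fill CYK table bottom-up:
  cell(0,0) a: {T1}  orig:{}
  cell(1,1) a: {T1}  orig:{}
  cell(2,2) b: {T0}  orig:{}
  cell(3,3) b: {T0}  orig:{}
  cell(4,4) b: {T0}  orig:{}
  cell(5,5) b: {T0}  orig:{}
  cell(6,6) b: {T0}  orig:{}
  cell(7,7) b: {T0}  orig:{}
  cell(8,8) a: {T1}  orig:{}
  cell(9,9) a: {T1}  orig:{}
  cell(10,10) b: {T0}  orig:{}
  cell(11,11) b: {T0}  orig:{}
  cell(0,1) aa: {S}
  cell(1,2) ab: ∅
  cell(2,3) bb: {A}
  cell(3,4) bb: {A}
  cell(4,5) bb: {A}
  cell(5,6) bb: {A}
  cell(6,7) bb: {A}
  cell(7,8) ba: ∅
  cell(8,9) aa: {S}
  cell(9,10) ab: ∅
  cell(10,11) bb: {A}
  cell(0,2) aab: ∅
  cell(1,3) abb: ∅
  cell(2,4) bbb: ∅
  cell(3,5) bbb: ∅
  cell(4,6) bbb: ∅
  cell(5,7) bbb: ∅
  cell(6,8) bba: {X2}  orig:{}
  cell(7,9) baa: ∅
  cell(8,10) aab: ∅
  cell(9,11) abb: ∅
  cell(0,3) aabb: {S}
  cell(1,4) abbb: ∅
  cell(2,5) bbbb: ∅
  cell(3,6) bbbb: ∅
  cell(4,7) bbbb: ∅
  cell(5,8) bbba: {A}
  cell(6,9) bbaa: ∅
  cell(7,10) baab: ∅
  cell(8,11) aabb: {S}
  cell(0,4) aabbb: ∅
  cell(1,5) abbbb: ∅
  cell(2,6) bbbbb: ∅
  cell(3,7) bbbbb: ∅
  cell(4,8) bbbba: ∅
  cell(5,9) bbbaa: {X2}  orig:{}
  cell(6,10) bbaab: ∅
  cell(7,11) baabb: ∅
  cell(0,5) aabbbb: {S}
  cell(1,6) abbbbb: ∅
  cell(2,7) bbbbbb: ∅
  cell(3,8) bbbbba: ∅
  cell(4,9) bbbbaa: {A}
  cell(5,10) bbbaab: ∅
  cell(6,11) bbaabb: ∅
  cell(0,6) aabbbbb: ∅
  cell(1,7) abbbbbb: ∅
  cell(2,8) bbbbbba: ∅
  cell(3,9) bbbbbaa: ∅
  cell(4,10) bbbbaab: ∅
  cell(5,11) bbbaabb: ∅
  cell(0,7) aabbbbbb: {S}
  cell(1,8) abbbbbba: ∅
  cell(2,9) bbbbbbaa: ∅
  cell(3,10) bbbbbaab: ∅
  cell(4,11) bbbbaabb: ∅
  cell(0,8) aabbbbbba: ∅
  cell(1,9) abbbbbbaa: ∅
  cell(2,10) bbbbbbaab: ∅
  cell(3,11) bbbbbaabb: ∅
  cell(0,9) aabbbbbbaa: {S}
  cell(1,10) abbbbbbaab: ∅
  cell(2,11) bbbbbbaabb: ∅
  cell(0,10) aabbbbbbaab: ∅
  cell(1,11) abbbbbbaabb: ∅
  cell(0,11) aabbbbbbaabb: {S}

S ∈ T[0,11] ⇒ YES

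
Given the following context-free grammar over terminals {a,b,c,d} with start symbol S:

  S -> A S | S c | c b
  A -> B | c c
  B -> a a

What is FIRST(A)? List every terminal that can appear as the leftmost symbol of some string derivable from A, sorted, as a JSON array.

FIRST sets, iterate to fixpoint:
pass 1:
  A via A→c c: +{c}
  B via B→a a: +{a}
  S via S→A S: +{c}
  FIRST(S)={c}  FIRST(A)={c}  FIRST(B)={a}
pass 2:
  A via A→B: +{a}
  S via S→A S: +{a}
  FIRST(S)={a,c}  FIRST(A)={a,c}  FIRST(B)={a}
pass 3: — fixpoint
  FIRST(S)={a,c}  FIRST(A)={a,c}  FIRST(B)={a}

FIRST(A) = ["a", "c"]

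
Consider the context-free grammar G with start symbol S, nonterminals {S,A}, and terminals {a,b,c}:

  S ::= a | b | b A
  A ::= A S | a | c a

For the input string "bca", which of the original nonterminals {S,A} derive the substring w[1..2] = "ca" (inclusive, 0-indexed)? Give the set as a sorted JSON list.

Convert to CNF:
  S -> T2 A | a | b
  A -> A S | T0 T1 | a
  T0 -> c
  T1 -> a
  T2 -> b

CYK table (by increasing span) (cells [i..j] with 1 ≤ i ≤ j ≤ 2 only):
  T[1,1] 'c' = {T0}  orig:{}
  T[2,2] 'a' = {A,S,T1}  orig:{A,S}
  T[1,2] 'ca' = {A}

Original NTs in T[1,2] deriving "ca": ["A"]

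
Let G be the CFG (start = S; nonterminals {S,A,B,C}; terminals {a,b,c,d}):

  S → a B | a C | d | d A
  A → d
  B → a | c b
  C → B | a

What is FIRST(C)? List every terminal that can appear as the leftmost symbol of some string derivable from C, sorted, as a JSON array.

FIRST iteration:
round 1:
  A via A→d: +{d}
  B via B→a: +{a}
  B via B→c b: +{c}
  C via C→B: +{a,c}
  S via S→a B: +{a}
  S via S→d: +{d}
  FIRST[S]={a,d}  FIRST[A]={d}  FIRST[B]={a,c}  FIRST[C]={a,c}
round 2: done
  FIRST[S]={a,d}  FIRST[A]={d}  FIRST[B]={a,c}  FIRST[C]={a,c}

FIRST(C) = ["a", "c"]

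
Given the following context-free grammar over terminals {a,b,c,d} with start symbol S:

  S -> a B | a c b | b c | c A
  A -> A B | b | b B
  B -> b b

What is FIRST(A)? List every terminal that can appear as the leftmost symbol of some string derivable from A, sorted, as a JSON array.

FIRST iteration:
[1]
  A via A→b: +{b}
  B via B→b b: +{b}
  S via S→a B: +{a}
  S via S→b c: +{b}
  S via S→c A: +{c}
  FIRST[S]={a,b,c}  FIRST[A]={b}  FIRST[B]={b}
[2] done
  FIRST[S]={a,b,c}  FIRST[A]={b}  FIRST[B]={b}

FIRST(A) = ["b"]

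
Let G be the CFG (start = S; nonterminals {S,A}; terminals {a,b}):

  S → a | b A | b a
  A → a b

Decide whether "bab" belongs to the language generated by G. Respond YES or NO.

Convert to CNF:
  S -> T1 A | T1 T0 | a
  A -> T0 T1
  T0 -> a
  T1 -> b

Fill CYK table bottom-up:
  T[0,0] 'b' = {T1}  orig:{}
  T[1,1] 'a' = {S,T0}  orig:{S}
  T[2,2] 'b' = {T1}  orig:{}
  T[0,1] 'ba' = {S}
  T[1,2] 'ab' = {A}
  T[0,2] 'bab' = {S}

S ∈ T[0,2] ⇒ YES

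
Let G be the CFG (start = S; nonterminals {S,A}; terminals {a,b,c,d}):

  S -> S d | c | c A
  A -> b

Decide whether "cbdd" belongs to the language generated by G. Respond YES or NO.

Convert to CNF:
  S -> S T0 | T1 A | c
  A -> b
  T0 -> d
  T1 -> c

CYK table (by increasing span):
  T[0,0] 'c' = {S,T1}  orig:{S}
  T[1,1] 'b' = {A}
  T[2,2] 'd' = {T0}  orig:{}
  T[3,3] 'd' = {T0}  orig:{}
  T[0,1] 'cb' = {S}
  T[1,2] 'bd' = ∅
  T[2,3] 'dd' = ∅
  T[0,2] 'cbd' = {S}
  T[1,3] 'bdd' = ∅
  T[0,3] 'cbdd' = {S}

S ∈ T[0,3] ⇒ YES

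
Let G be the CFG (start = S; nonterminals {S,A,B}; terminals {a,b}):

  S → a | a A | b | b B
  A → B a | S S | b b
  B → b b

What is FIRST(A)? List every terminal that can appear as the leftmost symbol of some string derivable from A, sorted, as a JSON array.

Compute FIRST by fixpoint:
pass 1:
  A via A→b b: +{b}
  B via B→b b: +{b}
  S via S→a: +{a}
  S via S→b: +{b}
  S: {a,b}  A: {b}  B: {b}
pass 2:
  A via A→S S: +{a}
  S: {a,b}  A: {a,b}  B: {b}
pass 3: (stable)
  S: {a,b}  A: {a,b}  B: {b}

FIRST(A) = ["a", "b"]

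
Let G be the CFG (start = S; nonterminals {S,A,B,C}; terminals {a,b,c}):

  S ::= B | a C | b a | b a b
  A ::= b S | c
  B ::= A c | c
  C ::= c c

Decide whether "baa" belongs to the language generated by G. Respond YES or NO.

Convert to CNF:
  S -> A T1 | T0 T2 | T0 X3 | T2 C | c
  A -> T0 S | c
  B -> A T1 | c
  C -> T1 T1
  T0 -> b
  T1 -> c
  T2 -> a
  X3 -> T2 T0

CYK fill:
  T[0,0] 'b' = {T0}  orig:{}
  T[1,1] 'a' = {T2}  orig:{}
  T[2,2] 'a' = {T2}  orig:{}
  T[0,1] 'ba' = {S}
  T[1,2] 'aa' = ∅
  T[0,2] 'baa' = ∅

S ∉ T[0,2] ⇒ NO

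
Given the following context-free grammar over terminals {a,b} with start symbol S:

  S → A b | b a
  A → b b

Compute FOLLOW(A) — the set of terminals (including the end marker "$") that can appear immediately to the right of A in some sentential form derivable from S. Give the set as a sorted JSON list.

Compute FIRST by fixpoint:
[1]
  A via A→b b: +{b}
  S via S→A b: +{b}
  FIRST(S)={b}  FIRST(A)={b}
[2] (no change)
  FIRST(S)={b}  FIRST(A)={b}

Compute FOLLOW by fixpoint:
FOLLOW(S) := {$}
[1]
  S→A b: FOLLOW(A) ⊇ FIRST(b) = {b}; new: +{b}
  FOLLOW[S]={$}  FOLLOW[A]={b}
[2] — fixpoint
  FOLLOW[S]={$}  FOLLOW[A]={b}

FOLLOW(A) = ["b"]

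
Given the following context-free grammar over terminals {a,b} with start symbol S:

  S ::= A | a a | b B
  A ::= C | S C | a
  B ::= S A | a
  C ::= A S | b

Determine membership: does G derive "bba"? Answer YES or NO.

Convert to CNF:
  S -> A S | S C | T0 T0 | T1 B | a | b
  A -> A S | S C | a | b
  B -> S A | a
  C -> A S | b
  T0 -> a
  T1 -> b

CYK fill:
  [0..0]={A,C,S,T1}  "b"  orig:{A,C,S}
  [1..1]={A,C,S,T1}  "b"  orig:{A,C,S}
  [2..2]={A,B,S,T0}  "a"  orig:{A,B,S}
  [0..1]={A,B,C,S}  "bb"
  [1..2]={A,B,C,S}  "ba"
  [0..2]={A,B,C,S}  "bba"

S ∈ T[0,2] ⇒ YES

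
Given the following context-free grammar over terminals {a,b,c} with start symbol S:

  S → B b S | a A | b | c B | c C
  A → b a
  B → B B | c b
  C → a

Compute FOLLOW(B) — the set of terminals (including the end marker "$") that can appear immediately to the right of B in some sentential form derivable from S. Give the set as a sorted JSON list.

Compute FIRST by fixpoint:
pass 1:
  A via A→b a: +{b}
  B via B→c b: +{c}
  C via C→a: +{a}
  S via S→B b S: +{c}
  S via S→a A: +{a}
  S via S→b: +{b}
  FIRST[S]={a,b,c}  FIRST[A]={b}  FIRST[B]={c}  FIRST[C]={a}
pass 2: (stable)
  FIRST[S]={a,b,c}  FIRST[A]={b}  FIRST[B]={c}  FIRST[C]={a}

FOLLOW sets:
FOLLOW(S) := {$}
[1]
  B→B B: FOLLOW(B) ⊇ FIRST(B) = {c}; new: +{c}
  S→B b S: FOLLOW(B) ⊇ FIRST(b) = {b}; new: +{b}
  S→a A: FOLLOW(A) ⊇ FOLLOW(S) ⊇ {$}; new: +{$}
  S→c B: FOLLOW(B) ⊇ FOLLOW(S) ⊇ {$}; new: +{$}
  S→c C: FOLLOW(C) ⊇ FOLLOW(S) ⊇ {$}; new: +{$}
  FOLLOW(S)={$}  FOLLOW(A)={$}  FOLLOW(B)={$,b,c}  FOLLOW(C)={$}
[2] (stable)
  FOLLOW(S)={$}  FOLLOW(A)={$}  FOLLOW(B)={$,b,c}  FOLLOW(C)={$}

FOLLOW(B) = ["$", "b", "c"]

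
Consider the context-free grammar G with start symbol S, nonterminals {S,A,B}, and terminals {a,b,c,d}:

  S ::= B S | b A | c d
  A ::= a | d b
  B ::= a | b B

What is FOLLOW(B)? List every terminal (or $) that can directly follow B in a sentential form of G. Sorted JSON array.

Compute FIRST by fixpoint:
pass 1:
  A via A→a: +{a}
  A via A→d b: +{d}
  B via B→a: +{a}
  B via B→b B: +{b}
  S via S→B S: +{a,b}
  S via S→c d: +{c}
  FIRST[S]={a,b,c}  FIRST[A]={a,d}  FIRST[B]={a,b}
pass 2: (no change)
  FIRST[S]={a,b,c}  FIRST[A]={a,d}  FIRST[B]={a,b}

FOLLOW sets:
FOLLOW(S) := {$}
iter 1:
  S→B S: FOLLOW(B) ⊇ FIRST(S) = {a,b,c}; new: +{a,b,c}
  S→b A: FOLLOW(A) ⊇ FOLLOW(S) ⊇ {$}; new: +{$}
  FOLLOW(S)={$}  FOLLOW(A)={$}  FOLLOW(B)={a,b,c}
iter 2: — fixpoint
  FOLLOW(S)={$}  FOLLOW(A)={$}  FOLLOW(B)={a,b,c}

FOLLOW(B) = ["a", "b", "c"]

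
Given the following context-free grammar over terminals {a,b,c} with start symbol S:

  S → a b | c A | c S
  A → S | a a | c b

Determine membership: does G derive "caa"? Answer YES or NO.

Convert to CNF:
  S -> T0 T1 | T2 A | T2 S
  A -> T0 T0 | T0 T1 | T2 A | T2 S | T2 T1
  T0 -> a
  T1 -> b
  T2 -> c

Fill CYK table bottom-up:
  T[0,0] 'c' = {T2}  orig:{}
  T[1,1] 'a' = {T0}  orig:{}
  T[2,2] 'a' = {T0}  orig:{}
  T[0,1] 'ca' = ∅
  T[1,2] 'aa' = {A}
  T[0,2] 'caa' = {A,S}

S ∈ T[0,2] ⇒ YES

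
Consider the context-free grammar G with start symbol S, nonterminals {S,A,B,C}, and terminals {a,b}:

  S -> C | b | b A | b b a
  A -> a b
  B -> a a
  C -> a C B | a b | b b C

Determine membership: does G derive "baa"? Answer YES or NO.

CNF form of G:
  S -> T0 T1 | T0 X4 | T1 A | T1 X5 | T1 X6 | b
  A -> T0 T1
  B -> T0 T0
  C -> T0 T1 | T0 X2 | T1 X3
  T0 -> a
  T1 -> b
  X2 -> C B
  X3 -> T1 C
  X4 -> C B
  X5 -> T1 C
  X6 -> T1 T0

Fill CYK table bottom-up:
  [0..0]={S,T1}  "b"  orig:{S}
  [1..1]={T0}  "a"  orig:{}
  [2..2]={T0}  "a"  orig:{}
  [0..1]={X6}  "ba"  orig:{}
  [1..2]={B}  "aa"
  [0..2]=∅  "baa"

S ∉ T[0,2] ⇒ NO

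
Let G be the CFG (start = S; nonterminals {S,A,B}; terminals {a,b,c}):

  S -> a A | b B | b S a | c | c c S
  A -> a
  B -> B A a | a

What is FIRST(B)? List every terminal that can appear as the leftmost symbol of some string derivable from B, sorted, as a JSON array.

Compute FIRST by fixpoint:
iter 1:
  A via A→a: +{a}
  B via B→a: +{a}
  S via S→a A: +{a}
  S via S→b B: +{b}
  S via S→c: +{c}
  FIRST[S]={a,b,c}  FIRST[A]={a}  FIRST[B]={a}
iter 2: (no change)
  FIRST[S]={a,b,c}  FIRST[A]={a}  FIRST[B]={a}

FIRST(B) = ["a"]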